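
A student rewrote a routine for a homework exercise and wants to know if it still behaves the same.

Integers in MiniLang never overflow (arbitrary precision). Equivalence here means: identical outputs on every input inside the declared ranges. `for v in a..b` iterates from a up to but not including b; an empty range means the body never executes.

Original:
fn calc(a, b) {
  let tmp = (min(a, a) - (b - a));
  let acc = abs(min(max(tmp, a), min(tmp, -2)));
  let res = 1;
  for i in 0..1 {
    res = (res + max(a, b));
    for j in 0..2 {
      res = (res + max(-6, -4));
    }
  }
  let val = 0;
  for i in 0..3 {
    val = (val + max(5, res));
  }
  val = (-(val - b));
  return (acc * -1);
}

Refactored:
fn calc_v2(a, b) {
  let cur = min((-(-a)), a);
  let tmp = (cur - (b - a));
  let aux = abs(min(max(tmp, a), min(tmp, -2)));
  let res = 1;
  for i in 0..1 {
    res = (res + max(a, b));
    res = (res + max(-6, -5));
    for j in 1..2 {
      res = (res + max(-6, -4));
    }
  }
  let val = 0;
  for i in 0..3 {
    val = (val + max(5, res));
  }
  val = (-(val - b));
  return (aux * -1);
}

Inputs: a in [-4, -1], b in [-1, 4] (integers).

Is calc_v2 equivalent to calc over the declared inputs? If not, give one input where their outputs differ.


The one real change (`-4` became `-5`) has no effect anywhere in the declared ranges; all 24 inputs agree.
verdict: equivalent


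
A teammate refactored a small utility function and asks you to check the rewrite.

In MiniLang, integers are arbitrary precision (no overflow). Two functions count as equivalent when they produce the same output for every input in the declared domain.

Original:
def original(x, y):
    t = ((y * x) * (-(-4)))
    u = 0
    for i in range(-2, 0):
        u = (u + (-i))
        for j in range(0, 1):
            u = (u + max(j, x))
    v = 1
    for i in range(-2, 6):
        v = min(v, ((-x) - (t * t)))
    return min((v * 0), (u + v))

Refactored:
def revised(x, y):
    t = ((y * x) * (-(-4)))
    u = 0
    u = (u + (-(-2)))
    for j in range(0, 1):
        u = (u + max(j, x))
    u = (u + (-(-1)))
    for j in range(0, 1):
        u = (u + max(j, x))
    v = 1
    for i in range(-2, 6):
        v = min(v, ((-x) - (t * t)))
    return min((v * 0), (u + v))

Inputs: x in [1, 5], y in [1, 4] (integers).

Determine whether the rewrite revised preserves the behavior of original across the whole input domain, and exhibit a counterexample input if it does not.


Equivalent — the differences include arithmetic usage differs, and constant usage differs, and loop structure differs, and statement counts differ, and min/max/abs usage differs, yet no declared input distinguishes the two.
Spot check at x=1, y=1 — original: t := 4 | u := 0 | iter i=-2: | u := 2 | iter j=0: | u := 3 | iter i=-1: | u := 4 | iter j=0: | u := 5 | v := 1 | iter i=-2: | v := -17 | iter i=-1: | v := -17 | iter i=0: | v := -17 | iter i=1: | v := -17 | iter i=2: | v := -17 | iter i=3: | v := -17 | iter i=4: | v := -17 | iter i=5: | v := -17 | result -12. revised: t := 4 | u := 0 | u := 2 | iter j=0: | u := 3 | u := 4 | iter j=0: | u := 5 | v := 1 | iter i=-2: | v := -17 | iter i=-1: | v := -17 | iter i=0: | v := -17 | iter i=1: | v := -17 | iter i=2: | v := -17 | iter i=3: | v := -17 | iter i=4: | v := -17 | iter i=5: | v := -17 | result -12. Both give -12.
Checked all 20 inputs in the declared domain: the outputs agree on every one.
verdict: equivalent


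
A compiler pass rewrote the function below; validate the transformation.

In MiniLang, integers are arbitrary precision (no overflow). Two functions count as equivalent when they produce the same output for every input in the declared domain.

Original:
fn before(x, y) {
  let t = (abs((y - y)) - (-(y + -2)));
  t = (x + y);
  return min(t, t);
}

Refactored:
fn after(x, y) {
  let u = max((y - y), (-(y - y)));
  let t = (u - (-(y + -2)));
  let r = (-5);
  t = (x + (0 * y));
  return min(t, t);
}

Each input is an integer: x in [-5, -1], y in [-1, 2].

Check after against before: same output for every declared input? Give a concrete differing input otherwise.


At x=-5, y=-1: before gives -6, after gives -5.
verdict: not equivalent; witness: x=-5, y=-1


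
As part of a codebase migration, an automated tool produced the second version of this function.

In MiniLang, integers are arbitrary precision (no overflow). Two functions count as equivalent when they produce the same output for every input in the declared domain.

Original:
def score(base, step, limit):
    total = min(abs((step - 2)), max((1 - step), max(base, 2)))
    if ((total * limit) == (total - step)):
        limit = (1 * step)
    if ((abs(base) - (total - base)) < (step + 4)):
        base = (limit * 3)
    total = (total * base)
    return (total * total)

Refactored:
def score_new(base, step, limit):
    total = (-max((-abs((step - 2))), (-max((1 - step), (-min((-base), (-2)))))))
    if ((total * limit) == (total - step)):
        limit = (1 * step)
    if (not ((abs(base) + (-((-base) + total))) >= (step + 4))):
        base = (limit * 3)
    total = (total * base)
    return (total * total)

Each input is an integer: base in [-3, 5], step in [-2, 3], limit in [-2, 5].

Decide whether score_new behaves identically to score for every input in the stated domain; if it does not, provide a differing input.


Reading the diff, among the changes: arithmetic usage differs, plus comparison usage differs, plus boolean connective usage differs.
As a probe, take base=-3, step=2, limit=2: score runs total=0, then ((total * limit) == (total - step)) is false, then ((abs(base) - (total - base)) < (step + 4)) is true, then base=6, then total=0, then returns 0; score_new runs total=0, then ((total * limit) == (total - step)) is false, then (not ((abs(base) + (-((-base) + total))) >= (step + 4))) is true, then base=6, then total=0, then returns 0; both end at 0.
Sweeping the whole domain (432 inputs) finds no disagreement.
verdict: equivalent


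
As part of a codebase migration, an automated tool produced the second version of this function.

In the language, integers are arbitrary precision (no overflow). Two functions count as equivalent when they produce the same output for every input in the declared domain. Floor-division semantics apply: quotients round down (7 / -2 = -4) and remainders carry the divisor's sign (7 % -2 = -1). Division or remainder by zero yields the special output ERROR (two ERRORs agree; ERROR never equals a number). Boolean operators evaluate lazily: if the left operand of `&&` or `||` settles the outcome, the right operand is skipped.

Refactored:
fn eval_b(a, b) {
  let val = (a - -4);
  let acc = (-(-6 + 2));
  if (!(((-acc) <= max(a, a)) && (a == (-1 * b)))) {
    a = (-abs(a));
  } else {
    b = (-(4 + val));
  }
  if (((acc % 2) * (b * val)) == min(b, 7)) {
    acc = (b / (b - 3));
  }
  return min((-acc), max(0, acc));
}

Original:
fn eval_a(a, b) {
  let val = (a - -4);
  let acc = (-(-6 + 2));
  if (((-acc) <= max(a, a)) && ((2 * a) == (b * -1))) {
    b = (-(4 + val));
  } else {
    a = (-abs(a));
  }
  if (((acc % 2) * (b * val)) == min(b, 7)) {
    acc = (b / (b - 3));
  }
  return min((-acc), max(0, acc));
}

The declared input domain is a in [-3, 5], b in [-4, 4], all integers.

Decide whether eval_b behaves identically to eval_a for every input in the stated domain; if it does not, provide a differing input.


Equivalent. There is a behavioral-looking edit here, yet the outcome never shifts on this domain.
Across all 81 domain points the two functions coincide.
One worked example (a=0, b=-2) — eval_a: val=4, then acc=4, then (((-acc) <= max(a, a)) && ((2 * a) == (b * -1))) is false, then a=0, then (((acc % 2) * (b * val)) == min(b, 7)) is false, then returns -4; eval_b: val=4, then acc=4, then (!(((-acc) <= max(a, a)) && (a == (-1 * b)))) is true, then a=0, then (((acc % 2) * (b * val)) == min(b, 7)) is false, then returns -4; agreement on -4.
verdict: equivalent


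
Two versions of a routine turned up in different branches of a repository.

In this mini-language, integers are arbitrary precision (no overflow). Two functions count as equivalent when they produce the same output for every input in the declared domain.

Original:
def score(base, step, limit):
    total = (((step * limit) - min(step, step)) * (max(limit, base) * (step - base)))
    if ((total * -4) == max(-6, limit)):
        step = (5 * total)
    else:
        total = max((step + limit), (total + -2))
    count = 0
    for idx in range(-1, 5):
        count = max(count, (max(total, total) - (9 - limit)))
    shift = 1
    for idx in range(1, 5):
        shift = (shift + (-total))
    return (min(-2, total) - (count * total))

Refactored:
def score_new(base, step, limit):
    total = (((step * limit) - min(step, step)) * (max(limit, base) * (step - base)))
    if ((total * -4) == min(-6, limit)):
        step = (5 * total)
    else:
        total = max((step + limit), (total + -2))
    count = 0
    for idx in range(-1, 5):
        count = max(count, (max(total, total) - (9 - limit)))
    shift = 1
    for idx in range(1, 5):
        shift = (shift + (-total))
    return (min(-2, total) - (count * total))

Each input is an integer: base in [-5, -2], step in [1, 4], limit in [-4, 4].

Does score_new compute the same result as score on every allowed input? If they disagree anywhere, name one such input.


Equivalent. The suspicious edit (`max(-6, limit)` became `min(-6, limit)`) never changes the result for any input inside the declared domain.
Every one of the 144 inputs gives matching results.
Tracing base=-3, step=1, limit=3: score: total = 24; ((total * -4) == max(-6, limit)) -> false; total = 22; count = 0; [idx=-1]; count = 16; [idx=0]; count = 16; [idx=1]; count = 16; [idx=2]; count = 16; [idx=3]; count = 16; [idx=4]; count = 16; shift = 1; [idx=1]; shift = -21; [idx=2]; shift = -43; [idx=3]; shift = -65; [idx=4]; shift = -87; return -354 | score_new: total = 24; ((total * -4) == min(-6, limit)) -> false; total = 22; count = 0; [idx=-1]; count = 16; [idx=0]; count = 16; [idx=1]; count = 16; [idx=2]; count = 16; [idx=3]; count = 16; [idx=4]; count = 16; shift = 1; [idx=1]; shift = -21; [idx=2]; shift = -43; [idx=3]; shift = -65; [idx=4]; shift = -87; return -354 — matching result -354.
verdict: equivalent


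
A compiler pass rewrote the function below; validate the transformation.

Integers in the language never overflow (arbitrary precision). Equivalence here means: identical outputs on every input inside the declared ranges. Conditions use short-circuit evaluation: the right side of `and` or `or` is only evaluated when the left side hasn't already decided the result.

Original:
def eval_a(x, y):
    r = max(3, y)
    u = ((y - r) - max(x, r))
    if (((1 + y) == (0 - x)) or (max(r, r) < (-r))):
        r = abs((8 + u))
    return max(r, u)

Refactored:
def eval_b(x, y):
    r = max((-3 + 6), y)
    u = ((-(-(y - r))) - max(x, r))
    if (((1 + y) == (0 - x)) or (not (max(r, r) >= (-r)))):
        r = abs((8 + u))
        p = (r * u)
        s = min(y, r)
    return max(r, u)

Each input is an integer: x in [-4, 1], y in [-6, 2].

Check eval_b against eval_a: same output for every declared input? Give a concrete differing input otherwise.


Although local variable names differ, plus arithmetic usage differs, plus constant usage differs, plus comparison usage differs, plus min/max/abs usage differs, plus boolean connective usage differs, plus statement counts differ, 54/54 inputs agree.
verdict: equivalent


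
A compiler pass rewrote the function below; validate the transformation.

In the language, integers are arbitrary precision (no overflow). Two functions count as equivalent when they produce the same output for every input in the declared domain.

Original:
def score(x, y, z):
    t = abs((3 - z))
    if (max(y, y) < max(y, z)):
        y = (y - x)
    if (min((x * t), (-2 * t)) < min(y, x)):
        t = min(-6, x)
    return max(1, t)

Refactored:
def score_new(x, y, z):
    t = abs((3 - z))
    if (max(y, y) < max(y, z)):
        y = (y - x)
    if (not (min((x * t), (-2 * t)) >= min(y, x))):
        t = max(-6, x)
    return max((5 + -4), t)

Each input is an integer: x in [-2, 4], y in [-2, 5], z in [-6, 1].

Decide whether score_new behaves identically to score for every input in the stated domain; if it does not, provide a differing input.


Try x=2, y=-2, z=-6.
score: t = 9; (max(y, y) < max(y, z)) -> false; (min((x * t), (-2 * t)) < min(y, x)) -> true; t = -6; return 1
score_new: t = 9; (max(y, y) < max(y, z)) -> false; (not (min((x * t), (-2 * t)) >= min(y, x))) -> true; t = 2; return 2
1 and 2 differ, so these are not the same function on this domain.
verdict: not equivalent; witness: x=2, y=-2, z=-6


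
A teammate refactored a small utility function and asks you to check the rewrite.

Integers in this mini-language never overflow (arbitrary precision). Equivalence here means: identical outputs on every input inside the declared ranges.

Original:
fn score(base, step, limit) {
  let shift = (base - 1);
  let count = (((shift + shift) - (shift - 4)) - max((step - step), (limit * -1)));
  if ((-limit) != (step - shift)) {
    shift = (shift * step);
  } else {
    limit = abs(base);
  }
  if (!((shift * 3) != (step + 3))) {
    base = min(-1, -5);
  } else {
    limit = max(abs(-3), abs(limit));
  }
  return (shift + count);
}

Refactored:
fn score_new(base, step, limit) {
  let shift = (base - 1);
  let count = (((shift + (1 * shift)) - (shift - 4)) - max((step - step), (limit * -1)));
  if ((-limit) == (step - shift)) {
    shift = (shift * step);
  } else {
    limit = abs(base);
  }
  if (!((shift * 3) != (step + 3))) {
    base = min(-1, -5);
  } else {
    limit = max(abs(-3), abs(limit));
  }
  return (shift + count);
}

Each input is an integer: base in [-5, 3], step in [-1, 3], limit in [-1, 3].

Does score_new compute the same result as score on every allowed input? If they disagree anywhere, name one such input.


Run the pair on base=-5, step=-1, limit=-1.
score: shift := -6 | count := -3 | ((-limit) != (step - shift)): true | shift := 6 | (!((shift * 3) != (step + 3))): false | limit := 3 | result 3
score_new: shift := -6 | count := -3 | ((-limit) == (step - shift)): false | limit := 5 | (!((shift * 3) != (step + 3))): false | limit := 5 | result -9
3 vs -9 — the two versions disagree here.
verdict: not equivalent; witness: base=-5, step=-1, limit=-1


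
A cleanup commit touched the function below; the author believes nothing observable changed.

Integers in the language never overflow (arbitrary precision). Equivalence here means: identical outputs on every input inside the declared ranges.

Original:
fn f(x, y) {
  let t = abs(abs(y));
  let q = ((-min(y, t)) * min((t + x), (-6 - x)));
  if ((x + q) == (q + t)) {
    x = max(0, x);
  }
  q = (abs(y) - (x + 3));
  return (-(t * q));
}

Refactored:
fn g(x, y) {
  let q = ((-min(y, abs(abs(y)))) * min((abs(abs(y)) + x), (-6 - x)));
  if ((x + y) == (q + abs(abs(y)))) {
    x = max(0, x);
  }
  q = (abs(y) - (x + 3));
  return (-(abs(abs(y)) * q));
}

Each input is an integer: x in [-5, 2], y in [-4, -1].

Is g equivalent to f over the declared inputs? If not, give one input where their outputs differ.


The rewrite breaks on x=-3, y=-3, where the results are -9 and 0.
f: t := 3 | q := -9 | ((x + q) == (q + t)): false | q := 3 | result -9
g: q := -9 | ((x + y) == (q + abs(abs(y)))): true | x := 0 | q := 0 | result 0
verdict: not equivalent; witness: x=-3, y=-3


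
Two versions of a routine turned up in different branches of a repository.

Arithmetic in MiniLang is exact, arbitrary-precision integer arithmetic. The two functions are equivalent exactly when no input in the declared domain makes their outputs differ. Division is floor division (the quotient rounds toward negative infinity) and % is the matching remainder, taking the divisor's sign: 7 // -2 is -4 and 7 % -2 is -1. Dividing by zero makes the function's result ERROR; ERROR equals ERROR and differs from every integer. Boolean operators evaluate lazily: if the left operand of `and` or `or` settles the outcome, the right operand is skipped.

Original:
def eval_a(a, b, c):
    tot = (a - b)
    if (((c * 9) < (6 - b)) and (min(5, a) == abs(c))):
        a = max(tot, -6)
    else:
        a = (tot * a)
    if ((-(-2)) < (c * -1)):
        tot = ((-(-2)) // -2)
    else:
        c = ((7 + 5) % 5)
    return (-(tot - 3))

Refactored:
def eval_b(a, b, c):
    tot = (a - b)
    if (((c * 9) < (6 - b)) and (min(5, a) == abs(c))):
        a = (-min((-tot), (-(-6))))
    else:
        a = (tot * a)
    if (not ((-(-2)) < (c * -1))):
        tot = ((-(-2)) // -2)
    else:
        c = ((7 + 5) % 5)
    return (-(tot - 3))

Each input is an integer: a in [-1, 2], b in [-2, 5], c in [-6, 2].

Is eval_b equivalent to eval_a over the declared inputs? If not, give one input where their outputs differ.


There is a counterexample at a=-1, b=-2, c=-6: 4 on one side, 2 on the other.
eval_a: tot=1, then (((c * 9) < (6 - b)) and (min(5, a) == abs(c))) is false, then a=-1, then ((-(-2)) < (c * -1)) is true, then tot=-1, then returns 4
eval_b: tot=1, then (((c * 9) < (6 - b)) and (min(5, a) == abs(c))) is false, then a=-1, then (not ((-(-2)) < (c * -1))) is false, then c=2, then returns 2
verdict: not equivalent; witness: a=-1, b=-2, c=-6


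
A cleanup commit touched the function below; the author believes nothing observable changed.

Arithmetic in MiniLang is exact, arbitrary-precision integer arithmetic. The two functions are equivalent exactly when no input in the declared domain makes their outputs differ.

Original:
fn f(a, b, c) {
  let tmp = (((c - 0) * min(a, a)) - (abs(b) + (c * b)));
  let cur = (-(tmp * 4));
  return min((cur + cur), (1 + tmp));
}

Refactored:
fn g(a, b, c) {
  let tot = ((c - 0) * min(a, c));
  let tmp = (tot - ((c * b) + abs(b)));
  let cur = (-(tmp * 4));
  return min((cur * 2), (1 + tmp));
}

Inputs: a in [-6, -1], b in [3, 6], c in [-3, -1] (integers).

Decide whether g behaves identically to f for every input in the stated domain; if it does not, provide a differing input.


Try a=-2, b=3, c=-3.
f: tmp becomes 12; next cur becomes -48; next final value -96
g: tot becomes 9; next tmp becomes 15; next cur becomes -60; next final value -120
-96 and -120 differ, so these are not the same function on this domain.
verdict: not equivalent; witness: a=-2, b=3, c=-3


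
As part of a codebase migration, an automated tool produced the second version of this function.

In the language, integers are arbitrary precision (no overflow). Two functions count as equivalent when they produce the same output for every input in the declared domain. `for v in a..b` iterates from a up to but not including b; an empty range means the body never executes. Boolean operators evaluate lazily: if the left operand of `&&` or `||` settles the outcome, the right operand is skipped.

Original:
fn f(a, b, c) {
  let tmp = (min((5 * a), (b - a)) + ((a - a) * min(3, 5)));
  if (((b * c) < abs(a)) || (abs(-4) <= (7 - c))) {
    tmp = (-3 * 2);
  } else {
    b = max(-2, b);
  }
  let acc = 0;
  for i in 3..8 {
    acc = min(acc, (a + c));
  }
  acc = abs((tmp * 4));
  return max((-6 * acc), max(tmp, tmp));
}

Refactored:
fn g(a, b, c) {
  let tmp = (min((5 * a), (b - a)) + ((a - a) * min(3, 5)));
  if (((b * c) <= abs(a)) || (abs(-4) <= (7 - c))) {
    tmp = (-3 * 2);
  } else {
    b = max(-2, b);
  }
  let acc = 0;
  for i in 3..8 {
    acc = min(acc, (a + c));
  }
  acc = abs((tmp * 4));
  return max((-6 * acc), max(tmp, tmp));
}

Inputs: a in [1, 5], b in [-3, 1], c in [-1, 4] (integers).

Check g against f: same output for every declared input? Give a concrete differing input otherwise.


At a=4, b=1, c=4: f gives -3, g gives -6.
verdict: not equivalent; witness: a=4, b=1, c=4


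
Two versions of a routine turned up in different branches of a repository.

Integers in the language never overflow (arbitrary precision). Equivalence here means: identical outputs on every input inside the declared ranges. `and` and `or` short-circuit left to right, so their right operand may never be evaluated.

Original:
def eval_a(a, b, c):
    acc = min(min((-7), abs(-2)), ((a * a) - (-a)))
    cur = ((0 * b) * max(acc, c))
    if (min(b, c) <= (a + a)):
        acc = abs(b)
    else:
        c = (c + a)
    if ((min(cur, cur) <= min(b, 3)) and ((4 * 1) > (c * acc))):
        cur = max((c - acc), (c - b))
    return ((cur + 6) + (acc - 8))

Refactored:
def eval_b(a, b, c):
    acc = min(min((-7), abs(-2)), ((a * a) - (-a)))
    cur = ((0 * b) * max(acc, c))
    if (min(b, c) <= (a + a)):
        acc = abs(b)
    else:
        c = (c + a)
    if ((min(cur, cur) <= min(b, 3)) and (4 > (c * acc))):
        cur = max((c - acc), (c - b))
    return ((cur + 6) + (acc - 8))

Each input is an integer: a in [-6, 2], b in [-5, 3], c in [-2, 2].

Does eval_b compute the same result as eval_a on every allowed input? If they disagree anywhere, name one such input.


The two are interchangeable: arithmetic usage differs; also constant usage differs, and every declared input agrees.
Spot check at a=-3, b=-4, c=2 — eval_a: acc=-7, then cur=0, then (min(b, c) <= (a + a)) is false, then c=-1, then ((min(cur, cur) <= min(b, 3)) and ((4 * 1) > (c * acc))) is false, then returns -9. eval_b: acc=-7, then cur=0, then (min(b, c) <= (a + a)) is false, then c=-1, then ((min(cur, cur) <= min(b, 3)) and (4 > (c * acc))) is false, then returns -9. Both give -9.
Across all 405 domain points the two functions coincide.
verdict: equivalent


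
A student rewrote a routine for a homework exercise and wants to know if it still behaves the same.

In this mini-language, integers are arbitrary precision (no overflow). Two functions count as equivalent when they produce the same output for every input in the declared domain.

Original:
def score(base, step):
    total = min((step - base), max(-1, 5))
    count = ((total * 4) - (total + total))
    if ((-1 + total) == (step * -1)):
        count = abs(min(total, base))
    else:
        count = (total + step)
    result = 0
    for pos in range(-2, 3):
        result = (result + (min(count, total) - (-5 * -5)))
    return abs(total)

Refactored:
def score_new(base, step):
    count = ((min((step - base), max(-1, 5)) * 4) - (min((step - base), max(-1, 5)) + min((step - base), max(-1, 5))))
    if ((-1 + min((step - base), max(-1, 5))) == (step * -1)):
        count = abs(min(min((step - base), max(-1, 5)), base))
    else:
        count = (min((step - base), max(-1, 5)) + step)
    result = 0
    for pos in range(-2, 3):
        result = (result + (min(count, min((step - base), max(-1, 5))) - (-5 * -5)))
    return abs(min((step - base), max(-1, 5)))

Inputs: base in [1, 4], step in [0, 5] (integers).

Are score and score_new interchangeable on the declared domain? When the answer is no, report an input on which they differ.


This is a faithful refactor — constant usage differs, and statement counts differ, and min/max/abs usage differs, and arithmetic usage differs, and local variable names differ, but the computed results match everywhere.
Tracing base=2, step=0: score: total=-2, then count=-4, then ((-1 + total) == (step * -1)) is false, then count=-2, then result=0, then (pos=-2), then result=-27, then (pos=-1), then result=-54, then (pos=0), then result=-81, then (pos=1), then result=-108, then (pos=2), then result=-135, then returns 2 | score_new: count=-4, then ((-1 + min((step - base), max(-1, 5))) == (step * -1)) is false, then count=-2, then result=0, then (pos=-2), then result=-27, then (pos=-1), then result=-54, then (pos=0), then result=-81, then (pos=1), then result=-108, then (pos=2), then result=-135, then returns 2 — matching result 2.
Across all 24 domain points the two functions coincide.
verdict: equivalent


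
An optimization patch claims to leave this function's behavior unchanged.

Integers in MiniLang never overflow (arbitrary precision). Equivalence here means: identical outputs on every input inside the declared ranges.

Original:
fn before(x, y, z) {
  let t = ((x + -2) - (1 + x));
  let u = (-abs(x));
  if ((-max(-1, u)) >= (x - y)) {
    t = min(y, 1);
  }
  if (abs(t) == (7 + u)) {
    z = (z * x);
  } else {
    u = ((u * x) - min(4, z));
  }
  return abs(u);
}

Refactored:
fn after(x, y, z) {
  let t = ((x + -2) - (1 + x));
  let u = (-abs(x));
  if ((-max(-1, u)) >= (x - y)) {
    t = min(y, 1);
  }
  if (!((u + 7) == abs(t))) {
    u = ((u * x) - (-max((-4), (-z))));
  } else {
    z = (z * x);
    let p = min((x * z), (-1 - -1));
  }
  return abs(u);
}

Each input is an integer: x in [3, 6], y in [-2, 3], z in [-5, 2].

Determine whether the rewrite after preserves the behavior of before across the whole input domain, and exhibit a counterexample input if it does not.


The edit looks behavioral (`-2` became `-1`), but over these ranges it never changes the outcome.
Spot check at x=5, y=0, z=-5 — before: t=-3, then u=-5, then ((-max(-1, u)) >= (x - y)) is false, then (abs(t) == (7 + u)) is false, then u=-20, then returns 20. after: t=-3, then u=-5, then ((-max(-1, u)) >= (x - y)) is false, then (!((u + 7) == abs(t))) is true, then u=-20, then returns 20. Both give 20.
Checked all 192 inputs in the declared domain: the outputs agree on every one.
verdict: equivalent


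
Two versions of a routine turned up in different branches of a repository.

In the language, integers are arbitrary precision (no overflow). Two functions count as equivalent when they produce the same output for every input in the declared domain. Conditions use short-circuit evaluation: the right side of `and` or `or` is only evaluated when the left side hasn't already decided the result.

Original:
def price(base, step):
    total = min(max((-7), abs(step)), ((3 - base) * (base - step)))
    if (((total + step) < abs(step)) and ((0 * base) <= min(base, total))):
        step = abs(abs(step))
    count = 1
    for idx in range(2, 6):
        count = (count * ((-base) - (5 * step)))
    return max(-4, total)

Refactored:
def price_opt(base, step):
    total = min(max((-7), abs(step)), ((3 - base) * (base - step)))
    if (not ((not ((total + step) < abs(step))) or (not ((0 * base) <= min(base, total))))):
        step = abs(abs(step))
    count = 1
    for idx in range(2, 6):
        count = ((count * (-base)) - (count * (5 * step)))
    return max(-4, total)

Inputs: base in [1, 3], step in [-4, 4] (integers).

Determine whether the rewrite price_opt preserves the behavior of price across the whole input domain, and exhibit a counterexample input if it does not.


This is a faithful refactor — arithmetic usage differs; also boolean connective usage differs, but the computed results match everywhere.
One worked example (base=1, step=-4) — price: total = 4; (((total + step) < abs(step)) and ((0 * base) <= min(base, total))) -> true; step = 4; count = 1; [idx=2]; count = -21; [idx=3]; count = 441; [idx=4]; count = -9261; [idx=5]; count = 194481; return 4; price_opt: total = 4; (not ((not ((total + step) < abs(step))) or (not ((0 * base) <= min(base, total))))) -> true; step = 4; count = 1; [idx=2]; count = -21; [idx=3]; count = 441; [idx=4]; count = -9261; [idx=5]; count = 194481; return 4; agreement on 4.
Sweeping the whole domain (27 inputs) finds no disagreement.
verdict: equivalent


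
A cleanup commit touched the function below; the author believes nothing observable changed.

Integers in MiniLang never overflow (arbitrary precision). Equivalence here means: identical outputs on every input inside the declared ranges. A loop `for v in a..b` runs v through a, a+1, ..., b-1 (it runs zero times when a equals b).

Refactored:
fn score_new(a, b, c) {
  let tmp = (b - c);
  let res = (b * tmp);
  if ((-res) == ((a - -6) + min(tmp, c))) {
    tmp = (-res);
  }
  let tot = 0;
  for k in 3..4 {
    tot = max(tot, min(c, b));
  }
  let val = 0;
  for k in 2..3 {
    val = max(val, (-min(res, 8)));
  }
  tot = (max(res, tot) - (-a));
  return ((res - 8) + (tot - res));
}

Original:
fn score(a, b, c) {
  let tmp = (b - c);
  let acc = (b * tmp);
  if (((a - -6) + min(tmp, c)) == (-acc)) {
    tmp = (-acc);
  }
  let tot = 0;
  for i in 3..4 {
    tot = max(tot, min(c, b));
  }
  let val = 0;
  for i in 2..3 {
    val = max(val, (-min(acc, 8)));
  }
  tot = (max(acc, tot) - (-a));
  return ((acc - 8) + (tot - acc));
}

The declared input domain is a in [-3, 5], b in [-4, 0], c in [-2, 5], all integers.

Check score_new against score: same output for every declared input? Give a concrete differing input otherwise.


Comparing the listings, the differences include: local variable names differ.
As a probe, take a=-3, b=0, c=3: score runs tmp := -3 | acc := 0 | (((a - -6) + min(tmp, c)) == (-acc)): true | tmp := 0 | tot := 0 | iter i=3: | tot := 0 | val := 0 | iter i=2: | val := 0 | tot := -3 | result -11; score_new runs tmp := -3 | res := 0 | ((-res) == ((a - -6) + min(tmp, c))): true | tmp := 0 | tot := 0 | iter k=3: | tot := 0 | val := 0 | iter k=2: | val := 0 | tot := -3 | result -11; both end at -11.
Checked all 360 inputs in the declared domain: the outputs agree on every one.
verdict: equivalent


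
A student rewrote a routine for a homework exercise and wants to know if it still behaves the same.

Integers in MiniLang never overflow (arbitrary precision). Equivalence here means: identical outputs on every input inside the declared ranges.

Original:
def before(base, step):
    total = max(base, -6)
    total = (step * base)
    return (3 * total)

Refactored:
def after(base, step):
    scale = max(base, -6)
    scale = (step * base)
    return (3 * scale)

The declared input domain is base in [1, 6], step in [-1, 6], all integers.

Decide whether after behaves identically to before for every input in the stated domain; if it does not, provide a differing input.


Reading the diff, among the changes: local variable names differ.
As a probe, take base=2, step=2: before runs total=2, then total=4, then returns 12; after runs scale=2, then scale=4, then returns 12; both end at 12.
An exhaustive pass over the 48 declared inputs shows identical outputs.
verdict: equivalent


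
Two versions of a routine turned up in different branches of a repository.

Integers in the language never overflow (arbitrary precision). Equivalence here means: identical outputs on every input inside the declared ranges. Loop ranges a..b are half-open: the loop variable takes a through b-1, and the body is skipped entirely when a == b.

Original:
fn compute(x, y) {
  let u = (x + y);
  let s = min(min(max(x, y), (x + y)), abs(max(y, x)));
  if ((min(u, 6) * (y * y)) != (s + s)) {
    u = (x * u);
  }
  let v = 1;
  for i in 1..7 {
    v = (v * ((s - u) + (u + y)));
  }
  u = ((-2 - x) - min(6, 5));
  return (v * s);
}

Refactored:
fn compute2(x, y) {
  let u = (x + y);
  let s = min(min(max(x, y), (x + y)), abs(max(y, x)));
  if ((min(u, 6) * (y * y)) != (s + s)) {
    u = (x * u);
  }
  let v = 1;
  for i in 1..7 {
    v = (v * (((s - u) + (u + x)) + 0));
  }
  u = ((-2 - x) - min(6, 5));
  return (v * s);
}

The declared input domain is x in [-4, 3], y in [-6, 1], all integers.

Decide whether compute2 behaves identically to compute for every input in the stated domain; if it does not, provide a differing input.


Consider the input x=-4, y=-6.
compute: u becomes -10; next s becomes -10; next ((min(u, 6) * (y * y)) != (s + s)) evaluates to true; next u becomes 40; next v becomes 1; next at i=1:; next v becomes -16; next at i=2:; next v becomes 256; next at i=3:; next v becomes -4096; next at i=4:; next v becomes 65536; next at i=5:; next v becomes -1048576; next at i=6:; next v becomes 16777216; next u becomes -3; next final value -167772160
compute2: u becomes -10; next s becomes -10; next ((min(u, 6) * (y * y)) != (s + s)) evaluates to true; next u becomes 40; next v becomes 1; next at i=1:; next v becomes -14; next at i=2:; next v becomes 196; next at i=3:; next v becomes -2744; next at i=4:; next v becomes 38416; next at i=5:; next v becomes -537824; next at i=6:; next v becomes 7529536; next u becomes -3; next final value -75295360
-167772160 vs -75295360 — the two versions disagree here.
verdict: not equivalent; witness: x=-4, y=-6


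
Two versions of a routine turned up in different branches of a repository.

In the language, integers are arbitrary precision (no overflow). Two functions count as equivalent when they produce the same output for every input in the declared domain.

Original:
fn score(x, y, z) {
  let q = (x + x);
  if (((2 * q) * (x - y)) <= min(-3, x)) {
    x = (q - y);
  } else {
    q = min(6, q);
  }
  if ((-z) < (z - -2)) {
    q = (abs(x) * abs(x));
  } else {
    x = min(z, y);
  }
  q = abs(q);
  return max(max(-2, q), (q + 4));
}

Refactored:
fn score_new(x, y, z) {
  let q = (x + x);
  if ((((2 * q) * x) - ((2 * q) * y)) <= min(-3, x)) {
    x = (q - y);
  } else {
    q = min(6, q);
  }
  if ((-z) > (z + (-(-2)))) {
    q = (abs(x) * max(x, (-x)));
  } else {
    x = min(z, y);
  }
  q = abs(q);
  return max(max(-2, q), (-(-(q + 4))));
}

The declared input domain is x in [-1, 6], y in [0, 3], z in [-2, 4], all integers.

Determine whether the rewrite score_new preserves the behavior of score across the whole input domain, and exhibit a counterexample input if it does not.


Evaluate both at x=-1, y=0, z=-2.
score: q = -2; (((2 * q) * (x - y)) <= min(-3, x)) -> false; q = -2; ((-z) < (z - -2)) -> false; x = -2; q = 2; return 6
score_new: q = -2; ((((2 * q) * x) - ((2 * q) * y)) <= min(-3, x)) -> false; q = -2; ((-z) > (z + (-(-2)))) -> true; q = 1; q = 1; return 5
6 vs 5 — the two versions disagree here.
verdict: not equivalent; witness: x=-1, y=0, z=-2


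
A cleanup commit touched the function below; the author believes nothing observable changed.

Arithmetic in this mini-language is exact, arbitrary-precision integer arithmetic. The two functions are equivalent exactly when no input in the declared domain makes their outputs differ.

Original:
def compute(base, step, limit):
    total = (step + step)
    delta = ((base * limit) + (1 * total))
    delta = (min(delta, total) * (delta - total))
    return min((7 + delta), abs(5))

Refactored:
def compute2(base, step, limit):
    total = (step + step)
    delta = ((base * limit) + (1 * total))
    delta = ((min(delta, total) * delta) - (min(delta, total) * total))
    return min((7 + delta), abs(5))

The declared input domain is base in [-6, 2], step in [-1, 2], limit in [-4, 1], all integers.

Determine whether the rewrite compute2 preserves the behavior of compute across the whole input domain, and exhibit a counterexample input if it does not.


Equivalent — the differences include min/max/abs usage differs, and arithmetic usage differs, yet no declared input distinguishes the two.
Spot check at base=-1, step=-1, limit=-2 — compute: total = -2; delta = 0; delta = -4; return 3. compute2: total = -2; delta = 0; delta = -4; return 3. Both give 3.
Across all 216 domain points the two functions coincide.
verdict: equivalent


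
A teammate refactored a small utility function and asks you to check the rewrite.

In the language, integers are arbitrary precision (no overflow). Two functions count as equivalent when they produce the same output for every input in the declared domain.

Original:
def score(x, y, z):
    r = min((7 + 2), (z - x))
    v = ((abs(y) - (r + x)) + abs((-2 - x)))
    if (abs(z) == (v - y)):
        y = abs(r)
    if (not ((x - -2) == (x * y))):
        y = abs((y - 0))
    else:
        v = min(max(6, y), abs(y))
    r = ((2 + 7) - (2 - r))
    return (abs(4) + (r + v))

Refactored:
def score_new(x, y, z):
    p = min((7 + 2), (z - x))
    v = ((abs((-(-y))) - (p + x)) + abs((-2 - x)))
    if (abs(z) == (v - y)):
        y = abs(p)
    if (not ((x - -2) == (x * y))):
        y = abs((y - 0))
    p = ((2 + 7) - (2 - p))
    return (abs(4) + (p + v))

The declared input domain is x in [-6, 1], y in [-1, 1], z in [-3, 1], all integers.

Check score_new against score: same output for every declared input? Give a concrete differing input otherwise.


These are not equivalent — on x=-2, y=0, z=-2 the outputs split (11 vs 13).
score: r := 0 | v := 2 | (abs(z) == (v - y)): true | y := 0 | (not ((x - -2) == (x * y))): false | v := 0 | r := 7 | result 11
score_new: p := 0 | v := 2 | (abs(z) == (v - y)): true | y := 0 | (not ((x - -2) == (x * y))): false | p := 7 | result 13
verdict: not equivalent; witness: x=-2, y=0, z=-2


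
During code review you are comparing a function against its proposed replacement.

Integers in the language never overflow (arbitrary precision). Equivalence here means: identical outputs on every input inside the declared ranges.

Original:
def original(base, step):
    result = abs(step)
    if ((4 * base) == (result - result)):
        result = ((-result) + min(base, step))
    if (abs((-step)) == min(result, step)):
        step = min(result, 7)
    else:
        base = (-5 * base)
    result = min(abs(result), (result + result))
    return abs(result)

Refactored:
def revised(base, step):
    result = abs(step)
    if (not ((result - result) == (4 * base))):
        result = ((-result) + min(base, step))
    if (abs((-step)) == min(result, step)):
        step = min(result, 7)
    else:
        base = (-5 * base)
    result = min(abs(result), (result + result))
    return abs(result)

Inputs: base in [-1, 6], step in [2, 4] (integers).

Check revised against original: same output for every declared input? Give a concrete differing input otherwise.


Take base=-1, step=2.
original: result becomes 2; next ((4 * base) == (result - result)) evaluates to false; next (abs((-step)) == min(result, step)) evaluates to true; next step becomes 2; next result becomes 2; next final value 2
revised: result becomes 2; next (not ((result - result) == (4 * base))) evaluates to true; next result becomes -3; next (abs((-step)) == min(result, step)) evaluates to false; next base becomes 5; next result becomes -6; next final value 6
2 against 6: the behavior changed.
verdict: not equivalent; witness: base=-1, step=2


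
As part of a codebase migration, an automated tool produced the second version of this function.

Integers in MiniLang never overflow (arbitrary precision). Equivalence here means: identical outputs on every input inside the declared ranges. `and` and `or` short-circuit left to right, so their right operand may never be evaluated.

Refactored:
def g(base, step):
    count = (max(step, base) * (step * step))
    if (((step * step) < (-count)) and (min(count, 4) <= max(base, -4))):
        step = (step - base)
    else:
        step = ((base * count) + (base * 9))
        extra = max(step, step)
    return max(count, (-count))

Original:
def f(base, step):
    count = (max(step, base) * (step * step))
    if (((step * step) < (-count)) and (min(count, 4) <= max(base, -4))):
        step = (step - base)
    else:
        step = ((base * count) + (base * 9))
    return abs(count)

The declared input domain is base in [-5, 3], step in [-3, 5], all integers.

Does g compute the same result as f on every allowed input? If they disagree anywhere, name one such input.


This is a faithful refactor — statement counts differ; local variable names differ; min/max/abs usage differs, but the computed results match everywhere.
Spot check at base=3, step=1 — f: count := 3 | (((step * step) < (-count)) and (min(count, 4) <= max(base, -4))): false | step := 36 | result 3. g: count := 3 | (((step * step) < (-count)) and (min(count, 4) <= max(base, -4))): false | step := 36 | extra := 36 | result 3. Both give 3.
Across all 81 domain points the two functions coincide.
verdict: equivalent


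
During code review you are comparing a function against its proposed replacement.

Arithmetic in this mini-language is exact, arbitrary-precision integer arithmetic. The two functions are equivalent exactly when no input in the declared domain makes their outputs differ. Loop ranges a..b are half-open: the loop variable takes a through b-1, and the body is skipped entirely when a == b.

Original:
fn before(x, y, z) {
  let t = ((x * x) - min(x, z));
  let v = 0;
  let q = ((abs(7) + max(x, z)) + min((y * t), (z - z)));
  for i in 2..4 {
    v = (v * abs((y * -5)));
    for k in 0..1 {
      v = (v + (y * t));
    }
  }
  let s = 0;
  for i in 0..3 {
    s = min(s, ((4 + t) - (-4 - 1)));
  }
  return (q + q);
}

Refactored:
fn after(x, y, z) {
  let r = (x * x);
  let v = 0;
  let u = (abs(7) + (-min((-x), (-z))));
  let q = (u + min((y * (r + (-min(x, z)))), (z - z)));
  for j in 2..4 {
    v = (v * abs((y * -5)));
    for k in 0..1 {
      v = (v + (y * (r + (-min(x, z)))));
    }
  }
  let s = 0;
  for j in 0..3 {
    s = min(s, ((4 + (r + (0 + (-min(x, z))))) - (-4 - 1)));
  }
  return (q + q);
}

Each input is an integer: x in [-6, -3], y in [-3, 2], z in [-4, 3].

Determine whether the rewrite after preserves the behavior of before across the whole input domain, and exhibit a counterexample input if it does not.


This is a faithful refactor — local variable names differ, and min/max/abs usage differs, and statement counts differ, and constant usage differs, and arithmetic usage differs, but the computed results match everywhere.
Spot check at x=-6, y=2, z=-4 — before: t becomes 42; next v becomes 0; next q becomes 3; next at i=2:; next v becomes 0; next at k=0:; next v becomes 84; next at i=3:; next v becomes 840; next at k=0:; next v becomes 924; next s becomes 0; next at i=0:; next s becomes 0; next at i=1:; next s becomes 0; next at i=2:; next s becomes 0; next final value 6. after: r becomes 36; next v becomes 0; next u becomes 3; next q becomes 3; next at j=2:; next v becomes 0; next at k=0:; next v becomes 84; next at j=3:; next v becomes 840; next at k=0:; next v becomes 924; next s becomes 0; next at j=0:; next s becomes 0; next at j=1:; next s becomes 0; next at j=2:; next s becomes 0; next final value 6. Both give 6.
Every one of the 192 inputs gives matching results.
verdict: equivalent
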